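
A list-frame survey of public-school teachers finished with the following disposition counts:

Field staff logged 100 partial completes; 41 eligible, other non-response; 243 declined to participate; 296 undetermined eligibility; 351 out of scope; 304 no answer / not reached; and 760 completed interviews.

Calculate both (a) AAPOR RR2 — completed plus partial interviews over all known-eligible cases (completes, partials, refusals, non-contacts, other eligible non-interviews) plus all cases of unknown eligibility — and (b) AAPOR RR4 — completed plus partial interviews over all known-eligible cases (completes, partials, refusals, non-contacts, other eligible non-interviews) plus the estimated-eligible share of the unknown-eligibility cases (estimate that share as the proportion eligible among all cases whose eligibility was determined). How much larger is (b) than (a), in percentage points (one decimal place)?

Numerator: 760 + 100 = 860
Base: 760 + 100 + 243 + 304 + 41 + 296 = 1744
RR2 = 860 / 1744 = 0.4931
Known eligible: 760 + 100 + 243 + 304 + 41 = 1448
e = 1448 / (1448 + 351) = 1448 / 1799 = 0.8049
Eligible share of unknowns: 0.8049 × 296 = 238.25
Base: 1448 + 238.25 = 1686.25
RR4 = 860 / 1686.25 = 0.5100
Difference = 51.00 − 49.31 = 1.69 percentage points

1.7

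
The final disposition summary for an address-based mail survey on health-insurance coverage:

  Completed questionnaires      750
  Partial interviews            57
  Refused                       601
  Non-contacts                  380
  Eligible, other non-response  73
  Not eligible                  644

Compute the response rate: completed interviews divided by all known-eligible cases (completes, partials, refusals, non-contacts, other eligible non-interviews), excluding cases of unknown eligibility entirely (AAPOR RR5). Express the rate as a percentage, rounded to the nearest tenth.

Numerator: 750
Base: 750 + 57 + 601 + 380 + 73 = 1861
RR5 = 750 / 1861 = 0.4030

40.3%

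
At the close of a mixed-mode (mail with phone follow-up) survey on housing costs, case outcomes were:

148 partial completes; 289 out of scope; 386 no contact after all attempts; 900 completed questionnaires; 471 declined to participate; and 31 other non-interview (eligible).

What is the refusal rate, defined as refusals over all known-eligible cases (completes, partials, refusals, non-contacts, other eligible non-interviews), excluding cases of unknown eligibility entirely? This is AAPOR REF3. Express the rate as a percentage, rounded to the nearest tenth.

24.3%

Numerator: 471
Denom: 900 + 148 + 471 + 386 + 31 = 1936
REF3 = 471 / 1936 = 0.2433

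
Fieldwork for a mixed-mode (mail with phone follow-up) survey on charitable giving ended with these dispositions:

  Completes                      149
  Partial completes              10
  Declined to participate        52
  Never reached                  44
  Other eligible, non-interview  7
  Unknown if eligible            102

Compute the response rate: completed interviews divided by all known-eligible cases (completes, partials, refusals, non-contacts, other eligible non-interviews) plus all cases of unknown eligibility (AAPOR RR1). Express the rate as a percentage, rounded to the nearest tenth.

40.9%

Top = 149
Denominator = 149 + 10 + 52 + 44 + 7 + 102 = 364
RR1 = 149 / 364 = 0.4093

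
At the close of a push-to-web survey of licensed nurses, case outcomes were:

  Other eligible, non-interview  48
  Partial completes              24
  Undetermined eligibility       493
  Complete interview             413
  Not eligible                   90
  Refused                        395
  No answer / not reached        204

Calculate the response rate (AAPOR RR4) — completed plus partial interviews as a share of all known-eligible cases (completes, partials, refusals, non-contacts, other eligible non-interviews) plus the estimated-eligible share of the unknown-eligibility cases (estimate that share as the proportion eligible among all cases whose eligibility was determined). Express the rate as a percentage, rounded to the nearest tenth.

28.4%

Numerator = 413 + 24 = 437
Eligible (known) = 413 + 24 + 395 + 204 + 48 = 1084
e = 1084 / (1084 + 90) = 1084 / 1174 = 0.9233
Estimated eligible among unknowns = 0.9233 × 493 = 455.19
Denom = 1084 + 455.19 = 1539.19
RR4 = 437 / 1539.19 = 0.2839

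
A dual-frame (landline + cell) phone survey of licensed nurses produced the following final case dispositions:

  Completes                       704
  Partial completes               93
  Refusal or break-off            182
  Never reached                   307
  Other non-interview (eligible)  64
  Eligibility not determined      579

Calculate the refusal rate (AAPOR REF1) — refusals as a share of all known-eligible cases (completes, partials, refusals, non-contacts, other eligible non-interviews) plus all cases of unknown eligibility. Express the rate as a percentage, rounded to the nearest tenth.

Num → 182
Base → 704 + 93 + 182 + 307 + 64 + 579 = 1929
REF1 = 182 / 1929 = 0.0943

9.4%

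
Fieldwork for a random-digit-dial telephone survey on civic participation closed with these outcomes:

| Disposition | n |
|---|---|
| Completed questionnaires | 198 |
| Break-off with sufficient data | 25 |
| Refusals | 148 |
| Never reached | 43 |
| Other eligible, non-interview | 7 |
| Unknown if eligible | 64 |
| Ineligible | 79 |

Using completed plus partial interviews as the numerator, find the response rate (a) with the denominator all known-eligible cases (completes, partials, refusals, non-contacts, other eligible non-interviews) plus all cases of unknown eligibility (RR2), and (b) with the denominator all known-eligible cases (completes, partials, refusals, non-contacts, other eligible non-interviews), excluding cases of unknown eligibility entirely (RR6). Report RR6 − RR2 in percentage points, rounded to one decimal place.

7.0

Numerator → 198 + 25 = 223
Base → 198 + 25 + 148 + 43 + 7 + 64 = 485
RR2 = 223 / 485 = 0.4598
Base → 198 + 25 + 148 + 43 + 7 = 421
RR6 = 223 / 421 = 0.5297
Difference = 52.97 − 45.98 = 6.99 percentage points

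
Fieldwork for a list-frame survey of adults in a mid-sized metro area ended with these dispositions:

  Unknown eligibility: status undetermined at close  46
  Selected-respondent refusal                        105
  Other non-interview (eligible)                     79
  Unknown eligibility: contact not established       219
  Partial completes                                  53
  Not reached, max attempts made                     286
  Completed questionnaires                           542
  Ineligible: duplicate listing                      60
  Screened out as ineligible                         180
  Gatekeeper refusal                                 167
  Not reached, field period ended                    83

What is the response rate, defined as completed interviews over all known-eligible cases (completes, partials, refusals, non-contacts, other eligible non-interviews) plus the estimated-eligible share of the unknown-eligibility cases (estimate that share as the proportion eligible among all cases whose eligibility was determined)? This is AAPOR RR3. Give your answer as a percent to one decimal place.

Declined to participate = 167 + 105 = 272
No answer / not reached = 83 + 286 = 369
Unknown eligibility = 219 + 46 = 265
Ineligible = 180 + 60 = 240
Num: 542
Known eligible: 542 + 53 + 272 + 369 + 79 = 1315
e = 1315 / (1315 + 240) = 1315 / 1555 = 0.8457
Estimated eligible among unknowns: 0.8457 × 265 = 224.11
Denominator: 1315 + 224.11 = 1539.11
RR3 = 542 / 1539.11 = 0.3522

35.2%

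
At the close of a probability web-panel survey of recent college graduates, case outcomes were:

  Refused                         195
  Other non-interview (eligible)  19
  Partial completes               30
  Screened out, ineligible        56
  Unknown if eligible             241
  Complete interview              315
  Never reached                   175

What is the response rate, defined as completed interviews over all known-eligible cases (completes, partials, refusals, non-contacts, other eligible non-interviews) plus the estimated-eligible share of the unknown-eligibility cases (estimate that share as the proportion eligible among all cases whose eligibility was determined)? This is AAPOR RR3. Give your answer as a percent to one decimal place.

Top: 315
Determined eligible: 315 + 30 + 195 + 175 + 19 = 734
e = 734 / (734 + 56) = 734 / 790 = 0.9291
Estimated eligible among unknowns: 0.9291 × 241 = 223.91
Base: 734 + 223.91 = 957.91
RR3 = 315 / 957.91 = 0.3288

32.9%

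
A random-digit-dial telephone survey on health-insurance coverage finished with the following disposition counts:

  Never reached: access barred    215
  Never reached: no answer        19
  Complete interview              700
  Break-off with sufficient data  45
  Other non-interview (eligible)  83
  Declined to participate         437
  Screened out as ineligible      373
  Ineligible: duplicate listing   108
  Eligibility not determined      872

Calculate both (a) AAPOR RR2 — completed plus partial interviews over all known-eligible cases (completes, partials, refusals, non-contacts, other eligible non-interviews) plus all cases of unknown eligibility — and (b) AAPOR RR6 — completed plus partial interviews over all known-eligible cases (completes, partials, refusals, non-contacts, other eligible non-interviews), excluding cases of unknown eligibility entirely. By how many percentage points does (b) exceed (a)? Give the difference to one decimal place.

18.3

No contact after all attempts = 19 + 215 = 234
Out of scope = 373 + 108 = 481
Num = 700 + 45 = 745
Base = 700 + 45 + 437 + 234 + 83 + 872 = 2371
RR2 = 745 / 2371 = 0.3142
Base = 700 + 45 + 437 + 234 + 83 = 1499
RR6 = 745 / 1499 = 0.4970
Difference = 49.70 − 31.42 = 18.28 percentage points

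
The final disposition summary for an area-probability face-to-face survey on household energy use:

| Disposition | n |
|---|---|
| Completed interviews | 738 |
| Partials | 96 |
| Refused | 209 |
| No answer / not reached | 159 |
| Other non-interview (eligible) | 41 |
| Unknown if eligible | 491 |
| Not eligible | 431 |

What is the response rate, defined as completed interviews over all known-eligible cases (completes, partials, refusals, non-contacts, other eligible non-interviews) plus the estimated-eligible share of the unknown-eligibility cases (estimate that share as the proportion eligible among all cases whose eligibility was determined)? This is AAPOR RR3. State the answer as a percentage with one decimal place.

45.9%

Top = 738
Determined eligible = 738 + 96 + 209 + 159 + 41 = 1243
e = 1243 / (1243 + 431) = 1243 / 1674 = 0.7425
Eligible share of unknowns = 0.7425 × 491 = 364.57
Denom = 1243 + 364.57 = 1607.57
RR3 = 738 / 1607.57 = 0.4591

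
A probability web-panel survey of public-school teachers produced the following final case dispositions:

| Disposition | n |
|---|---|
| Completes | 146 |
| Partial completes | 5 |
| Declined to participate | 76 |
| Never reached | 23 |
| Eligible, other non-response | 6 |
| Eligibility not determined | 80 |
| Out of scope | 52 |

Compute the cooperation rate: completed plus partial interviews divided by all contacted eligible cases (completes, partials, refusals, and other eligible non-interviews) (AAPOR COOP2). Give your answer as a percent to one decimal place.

64.8%

Top → 146 + 5 = 151
Denom → 146 + 5 + 76 + 6 = 233
COOP2 = 151 / 233 = 0.6481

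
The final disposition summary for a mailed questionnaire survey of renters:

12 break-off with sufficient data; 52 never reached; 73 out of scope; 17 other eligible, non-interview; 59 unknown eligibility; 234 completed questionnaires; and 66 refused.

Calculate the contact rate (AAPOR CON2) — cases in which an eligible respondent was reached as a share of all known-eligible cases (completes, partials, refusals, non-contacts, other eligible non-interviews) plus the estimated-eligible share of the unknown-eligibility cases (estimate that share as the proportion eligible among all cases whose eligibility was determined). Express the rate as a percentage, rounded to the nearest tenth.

Num = 234 + 12 + 66 + 17 = 329
Eligible (known) = 234 + 12 + 66 + 52 + 17 = 381
e = 381 / (381 + 73) = 381 / 454 = 0.8392
e × U = 0.8392 × 59 = 49.51
Denominator = 381 + 49.51 = 430.51
CON2 = 329 / 430.51 = 0.7642

76.4%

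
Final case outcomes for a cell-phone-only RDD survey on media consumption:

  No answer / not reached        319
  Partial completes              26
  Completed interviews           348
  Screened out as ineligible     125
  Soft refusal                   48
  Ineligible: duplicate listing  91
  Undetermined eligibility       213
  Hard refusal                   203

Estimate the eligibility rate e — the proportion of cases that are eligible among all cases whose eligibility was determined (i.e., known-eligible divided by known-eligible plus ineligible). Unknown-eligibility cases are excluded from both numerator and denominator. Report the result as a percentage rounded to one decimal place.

Declined to participate = 203 + 48 = 251
Ineligible = 125 + 91 = 216
Eligible (known) = 348 + 26 + 251 + 319 = 944
e = 944 / (944 + 216) = 944 / 1160 = 0.8138

81.4%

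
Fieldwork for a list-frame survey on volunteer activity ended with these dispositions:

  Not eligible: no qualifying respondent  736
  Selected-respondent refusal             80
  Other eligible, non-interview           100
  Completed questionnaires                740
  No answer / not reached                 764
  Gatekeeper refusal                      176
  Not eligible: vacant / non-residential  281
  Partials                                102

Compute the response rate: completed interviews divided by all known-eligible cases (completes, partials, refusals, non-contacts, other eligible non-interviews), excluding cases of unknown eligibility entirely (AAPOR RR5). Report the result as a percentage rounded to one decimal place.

Refused = 176 + 80 = 256
Ineligible = 736 + 281 = 1017
Top: 740
Base: 740 + 102 + 256 + 764 + 100 = 1962
RR5 = 740 / 1962 = 0.3772

37.7%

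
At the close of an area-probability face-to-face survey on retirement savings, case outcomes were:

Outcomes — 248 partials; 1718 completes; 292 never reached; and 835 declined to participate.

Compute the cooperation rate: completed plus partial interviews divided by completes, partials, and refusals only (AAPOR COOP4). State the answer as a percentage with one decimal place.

Num: 1718 + 248 = 1966
Base: 1718 + 248 + 835 = 2801
COOP4 = 1966 / 2801 = 0.7019

70.2%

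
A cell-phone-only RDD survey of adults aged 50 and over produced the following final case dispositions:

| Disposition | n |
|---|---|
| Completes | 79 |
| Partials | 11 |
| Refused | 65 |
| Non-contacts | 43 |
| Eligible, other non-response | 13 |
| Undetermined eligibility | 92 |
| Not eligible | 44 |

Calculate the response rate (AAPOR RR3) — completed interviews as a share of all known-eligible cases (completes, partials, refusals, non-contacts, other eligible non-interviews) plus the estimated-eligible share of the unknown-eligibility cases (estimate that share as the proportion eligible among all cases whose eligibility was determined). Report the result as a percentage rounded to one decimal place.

27.5%

Top → 79
Determined eligible → 79 + 11 + 65 + 43 + 13 = 211
e = 211 / (211 + 44) = 211 / 255 = 0.8275
Estimated eligible among unknowns → 0.8275 × 92 = 76.13
Base → 211 + 76.13 = 287.13
RR3 = 79 / 287.13 = 0.2751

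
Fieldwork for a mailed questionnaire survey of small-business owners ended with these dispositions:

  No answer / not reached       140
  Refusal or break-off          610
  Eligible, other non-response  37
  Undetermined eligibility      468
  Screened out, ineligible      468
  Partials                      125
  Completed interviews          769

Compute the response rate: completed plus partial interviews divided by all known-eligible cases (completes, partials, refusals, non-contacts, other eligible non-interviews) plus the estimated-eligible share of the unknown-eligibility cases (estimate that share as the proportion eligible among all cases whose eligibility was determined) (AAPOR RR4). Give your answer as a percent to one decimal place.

43.7%

Num → 769 + 125 = 894
Determined eligible → 769 + 125 + 610 + 140 + 37 = 1681
e = 1681 / (1681 + 468) = 1681 / 2149 = 0.7822
Eligible share of unknowns → 0.7822 × 468 = 366.07
Denominator → 1681 + 366.07 = 2047.07
RR4 = 894 / 2047.07 = 0.4367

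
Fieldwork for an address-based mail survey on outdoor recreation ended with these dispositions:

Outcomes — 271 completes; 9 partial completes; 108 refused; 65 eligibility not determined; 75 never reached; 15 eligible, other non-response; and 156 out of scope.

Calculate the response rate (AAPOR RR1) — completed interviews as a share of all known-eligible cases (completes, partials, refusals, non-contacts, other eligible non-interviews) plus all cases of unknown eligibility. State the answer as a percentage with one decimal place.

Numerator: 271
Denom: 271 + 9 + 108 + 75 + 15 + 65 = 543
RR1 = 271 / 543 = 0.4991

49.9%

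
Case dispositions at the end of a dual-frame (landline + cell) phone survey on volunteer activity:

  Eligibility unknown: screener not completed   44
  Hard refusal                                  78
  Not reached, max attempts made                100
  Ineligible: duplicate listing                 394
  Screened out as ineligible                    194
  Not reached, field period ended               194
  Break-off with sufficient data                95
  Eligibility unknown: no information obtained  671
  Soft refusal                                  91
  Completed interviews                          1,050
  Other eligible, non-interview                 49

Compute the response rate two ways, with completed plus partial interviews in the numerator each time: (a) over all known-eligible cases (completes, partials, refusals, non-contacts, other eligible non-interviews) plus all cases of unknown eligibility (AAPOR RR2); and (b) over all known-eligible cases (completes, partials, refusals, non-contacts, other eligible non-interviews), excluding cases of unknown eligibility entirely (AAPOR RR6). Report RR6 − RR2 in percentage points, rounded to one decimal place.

20.8

Refusal or break-off = 78 + 91 = 169
Non-contacts = 194 + 100 = 294
Undetermined eligibility = 44 + 671 = 715
Not eligible = 194 + 394 = 588
Top = 1050 + 95 = 1145
Denom = 1050 + 95 + 169 + 294 + 49 + 715 = 2372
RR2 = 1145 / 2372 = 0.4827
Denom = 1050 + 95 + 169 + 294 + 49 = 1657
RR6 = 1145 / 1657 = 0.6910
Difference = 69.10 − 48.27 = 20.83 percentage points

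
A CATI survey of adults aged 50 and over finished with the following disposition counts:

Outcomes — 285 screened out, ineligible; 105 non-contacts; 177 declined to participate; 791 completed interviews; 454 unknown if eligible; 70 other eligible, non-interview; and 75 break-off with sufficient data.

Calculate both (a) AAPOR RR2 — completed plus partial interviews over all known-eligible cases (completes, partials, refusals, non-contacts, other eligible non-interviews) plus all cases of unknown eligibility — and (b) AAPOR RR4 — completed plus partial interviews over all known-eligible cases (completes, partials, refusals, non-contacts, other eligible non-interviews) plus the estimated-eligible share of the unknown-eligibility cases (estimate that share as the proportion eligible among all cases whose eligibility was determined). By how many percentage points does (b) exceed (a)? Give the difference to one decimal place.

2.8

Numerator = 791 + 75 = 866
Denominator = 791 + 75 + 177 + 105 + 70 + 454 = 1672
RR2 = 866 / 1672 = 0.5179
Known eligible = 791 + 75 + 177 + 105 + 70 = 1218
e = 1218 / (1218 + 285) = 1218 / 1503 = 0.8104
Estimated eligible among unknowns = 0.8104 × 454 = 367.92
Denominator = 1218 + 367.92 = 1585.92
RR4 = 866 / 1585.92 = 0.5461
Difference = 54.61 − 51.79 = 2.82 percentage points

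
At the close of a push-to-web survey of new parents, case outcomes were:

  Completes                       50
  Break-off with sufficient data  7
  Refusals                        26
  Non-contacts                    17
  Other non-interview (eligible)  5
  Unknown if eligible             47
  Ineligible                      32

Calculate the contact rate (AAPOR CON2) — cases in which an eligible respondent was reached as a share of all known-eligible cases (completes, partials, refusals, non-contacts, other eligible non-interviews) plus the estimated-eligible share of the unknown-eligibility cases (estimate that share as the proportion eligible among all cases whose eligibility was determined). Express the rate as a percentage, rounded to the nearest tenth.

62.4%

Num: 50 + 7 + 26 + 5 = 88
Eligible (known): 50 + 7 + 26 + 17 + 5 = 105
e = 105 / (105 + 32) = 105 / 137 = 0.7664
Estimated eligible among unknowns: 0.7664 × 47 = 36.02
Denom: 105 + 36.02 = 141.02
CON2 = 88 / 141.02 = 0.6240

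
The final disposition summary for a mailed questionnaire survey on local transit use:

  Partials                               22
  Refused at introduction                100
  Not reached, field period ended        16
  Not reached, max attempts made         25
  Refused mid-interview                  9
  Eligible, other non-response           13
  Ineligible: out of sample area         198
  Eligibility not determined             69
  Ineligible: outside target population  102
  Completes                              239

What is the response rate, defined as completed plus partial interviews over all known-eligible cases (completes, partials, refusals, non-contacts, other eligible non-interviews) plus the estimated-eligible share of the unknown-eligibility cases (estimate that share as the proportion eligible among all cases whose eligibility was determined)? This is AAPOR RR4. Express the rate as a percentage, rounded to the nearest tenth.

Refusal or break-off = 100 + 9 = 109
No contact after all attempts = 16 + 25 = 41
Screened out, ineligible = 102 + 198 = 300
Numerator: 239 + 22 = 261
Determined eligible: 239 + 22 + 109 + 41 + 13 = 424
e = 424 / (424 + 300) = 424 / 724 = 0.5856
Estimated eligible among unknowns: 0.5856 × 69 = 40.41
Denominator: 424 + 40.41 = 464.41
RR4 = 261 / 464.41 = 0.5620

56.2%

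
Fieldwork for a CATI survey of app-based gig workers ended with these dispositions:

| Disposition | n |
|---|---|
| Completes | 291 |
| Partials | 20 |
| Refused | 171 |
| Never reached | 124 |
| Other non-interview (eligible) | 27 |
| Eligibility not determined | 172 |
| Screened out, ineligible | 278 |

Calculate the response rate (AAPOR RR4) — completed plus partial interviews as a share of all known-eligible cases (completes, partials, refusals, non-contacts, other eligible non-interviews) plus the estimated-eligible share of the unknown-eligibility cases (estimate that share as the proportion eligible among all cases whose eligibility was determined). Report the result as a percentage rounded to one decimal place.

Top = 291 + 20 = 311
Known eligible = 291 + 20 + 171 + 124 + 27 = 633
e = 633 / (633 + 278) = 633 / 911 = 0.6948
Eligible share of unknowns = 0.6948 × 172 = 119.51
Denom = 633 + 119.51 = 752.51
RR4 = 311 / 752.51 = 0.4133

41.3%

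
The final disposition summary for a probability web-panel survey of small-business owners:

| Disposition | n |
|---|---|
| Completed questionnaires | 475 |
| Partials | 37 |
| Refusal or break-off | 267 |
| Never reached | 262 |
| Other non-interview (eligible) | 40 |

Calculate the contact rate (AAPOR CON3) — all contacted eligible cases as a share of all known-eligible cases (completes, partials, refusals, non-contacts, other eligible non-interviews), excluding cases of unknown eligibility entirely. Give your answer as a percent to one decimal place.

75.8%

Top = 475 + 37 + 267 + 40 = 819
Denominator = 475 + 37 + 267 + 262 + 40 = 1081
CON3 = 819 / 1081 = 0.7576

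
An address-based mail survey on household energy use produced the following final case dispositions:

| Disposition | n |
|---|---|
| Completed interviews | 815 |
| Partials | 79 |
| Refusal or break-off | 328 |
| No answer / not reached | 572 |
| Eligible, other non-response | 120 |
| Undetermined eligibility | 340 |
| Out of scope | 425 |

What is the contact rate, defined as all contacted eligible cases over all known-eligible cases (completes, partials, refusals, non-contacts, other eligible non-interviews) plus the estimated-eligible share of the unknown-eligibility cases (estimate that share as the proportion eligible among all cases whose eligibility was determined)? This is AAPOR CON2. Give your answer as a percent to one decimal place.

61.2%

Num → 815 + 79 + 328 + 120 = 1342
Eligible (known) → 815 + 79 + 328 + 572 + 120 = 1914
e = 1914 / (1914 + 425) = 1914 / 2339 = 0.8183
e × U → 0.8183 × 340 = 278.22
Base → 1914 + 278.22 = 2192.22
CON2 = 1342 / 2192.22 = 0.6122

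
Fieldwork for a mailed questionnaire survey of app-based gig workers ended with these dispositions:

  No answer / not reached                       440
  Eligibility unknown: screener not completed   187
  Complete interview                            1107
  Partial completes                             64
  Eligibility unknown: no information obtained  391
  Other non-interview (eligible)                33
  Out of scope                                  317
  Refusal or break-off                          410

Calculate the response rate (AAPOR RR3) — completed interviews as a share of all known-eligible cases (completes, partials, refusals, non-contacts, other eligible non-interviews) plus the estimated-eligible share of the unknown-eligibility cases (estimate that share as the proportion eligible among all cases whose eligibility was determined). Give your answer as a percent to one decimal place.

43.3%

Unknown if eligible = 187 + 391 = 578
Numerator → 1107
Eligible (known) → 1107 + 64 + 410 + 440 + 33 = 2054
e = 2054 / (2054 + 317) = 2054 / 2371 = 0.8663
Eligible share of unknowns → 0.8663 × 578 = 500.72
Base → 2054 + 500.72 = 2554.72
RR3 = 1107 / 2554.72 = 0.4333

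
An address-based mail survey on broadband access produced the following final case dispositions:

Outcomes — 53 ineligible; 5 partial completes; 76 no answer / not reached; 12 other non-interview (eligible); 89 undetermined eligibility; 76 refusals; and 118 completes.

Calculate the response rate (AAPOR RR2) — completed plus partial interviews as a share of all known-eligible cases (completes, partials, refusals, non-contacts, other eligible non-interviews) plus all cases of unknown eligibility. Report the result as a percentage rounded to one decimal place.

Numerator → 118 + 5 = 123
Denominator → 118 + 5 + 76 + 76 + 12 + 89 = 376
RR2 = 123 / 376 = 0.3271

32.7%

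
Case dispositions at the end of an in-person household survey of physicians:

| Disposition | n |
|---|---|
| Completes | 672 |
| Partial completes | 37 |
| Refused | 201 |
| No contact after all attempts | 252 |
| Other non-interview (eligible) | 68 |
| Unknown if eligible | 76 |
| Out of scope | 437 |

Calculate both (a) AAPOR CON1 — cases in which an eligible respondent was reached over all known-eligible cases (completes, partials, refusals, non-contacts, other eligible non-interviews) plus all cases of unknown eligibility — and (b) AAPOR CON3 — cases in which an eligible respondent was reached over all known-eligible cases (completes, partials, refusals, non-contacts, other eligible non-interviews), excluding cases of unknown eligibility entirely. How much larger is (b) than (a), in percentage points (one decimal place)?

4.6

Num = 672 + 37 + 201 + 68 = 978
Denom = 672 + 37 + 201 + 252 + 68 + 76 = 1306
CON1 = 978 / 1306 = 0.7489
Denom = 672 + 37 + 201 + 252 + 68 = 1230
CON3 = 978 / 1230 = 0.7951
Difference = 79.51 − 74.89 = 4.62 percentage points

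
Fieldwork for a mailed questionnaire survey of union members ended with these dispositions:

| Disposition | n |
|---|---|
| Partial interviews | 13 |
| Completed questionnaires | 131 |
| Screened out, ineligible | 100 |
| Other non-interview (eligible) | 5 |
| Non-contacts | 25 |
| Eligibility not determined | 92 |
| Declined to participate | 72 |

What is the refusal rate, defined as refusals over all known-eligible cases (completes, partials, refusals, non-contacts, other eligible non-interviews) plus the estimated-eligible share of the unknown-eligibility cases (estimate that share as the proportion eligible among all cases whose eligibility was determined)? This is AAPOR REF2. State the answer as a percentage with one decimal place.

23.1%

Numerator: 72
Known eligible: 131 + 13 + 72 + 25 + 5 = 246
e = 246 / (246 + 100) = 246 / 346 = 0.7110
Estimated eligible among unknowns: 0.7110 × 92 = 65.41
Base: 246 + 65.41 = 311.41
REF2 = 72 / 311.41 = 0.2312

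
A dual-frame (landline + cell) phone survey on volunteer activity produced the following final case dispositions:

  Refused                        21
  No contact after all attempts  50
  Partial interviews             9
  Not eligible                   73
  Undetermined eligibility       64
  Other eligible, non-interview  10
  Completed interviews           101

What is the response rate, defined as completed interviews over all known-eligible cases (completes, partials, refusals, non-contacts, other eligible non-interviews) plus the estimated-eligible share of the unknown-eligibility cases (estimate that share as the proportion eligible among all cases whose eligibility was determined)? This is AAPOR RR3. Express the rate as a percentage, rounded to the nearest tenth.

Numerator: 101
Known eligible: 101 + 9 + 21 + 50 + 10 = 191
e = 191 / (191 + 73) = 191 / 264 = 0.7235
Eligible share of unknowns: 0.7235 × 64 = 46.30
Denominator: 191 + 46.30 = 237.30
RR3 = 101 / 237.30 = 0.4256

42.6%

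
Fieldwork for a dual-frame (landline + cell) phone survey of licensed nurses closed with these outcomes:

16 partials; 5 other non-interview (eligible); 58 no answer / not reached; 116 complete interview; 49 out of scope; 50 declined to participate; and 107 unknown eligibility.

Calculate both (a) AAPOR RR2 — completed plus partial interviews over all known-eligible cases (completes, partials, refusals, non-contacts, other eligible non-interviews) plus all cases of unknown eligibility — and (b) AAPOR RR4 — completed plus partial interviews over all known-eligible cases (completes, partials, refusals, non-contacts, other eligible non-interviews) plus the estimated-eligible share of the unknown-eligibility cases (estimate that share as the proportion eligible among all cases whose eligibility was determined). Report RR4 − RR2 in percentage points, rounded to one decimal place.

Numerator: 116 + 16 = 132
Denominator: 116 + 16 + 50 + 58 + 5 + 107 = 352
RR2 = 132 / 352 = 0.3750
Eligible (known): 116 + 16 + 50 + 58 + 5 = 245
e = 245 / (245 + 49) = 245 / 294 = 0.8333
Estimated eligible among unknowns: 0.8333 × 107 = 89.16
Denominator: 245 + 89.16 = 334.16
RR4 = 132 / 334.16 = 0.3950
Difference = 39.50 − 37.50 = 2.00 percentage points

2.0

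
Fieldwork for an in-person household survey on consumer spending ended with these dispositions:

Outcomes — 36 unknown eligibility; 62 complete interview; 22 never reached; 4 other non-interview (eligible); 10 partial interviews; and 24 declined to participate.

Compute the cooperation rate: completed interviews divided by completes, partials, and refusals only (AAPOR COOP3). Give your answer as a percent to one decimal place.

Numerator: 62
Denom: 62 + 10 + 24 = 96
COOP3 = 62 / 96 = 0.6458

64.6%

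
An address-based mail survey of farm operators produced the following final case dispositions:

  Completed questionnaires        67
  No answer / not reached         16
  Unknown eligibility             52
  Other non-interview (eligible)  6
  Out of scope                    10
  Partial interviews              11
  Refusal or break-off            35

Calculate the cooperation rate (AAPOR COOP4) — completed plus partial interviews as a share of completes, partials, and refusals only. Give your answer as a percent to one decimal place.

Top → 67 + 11 = 78
Base → 67 + 11 + 35 = 113
COOP4 = 78 / 113 = 0.6903

69.0%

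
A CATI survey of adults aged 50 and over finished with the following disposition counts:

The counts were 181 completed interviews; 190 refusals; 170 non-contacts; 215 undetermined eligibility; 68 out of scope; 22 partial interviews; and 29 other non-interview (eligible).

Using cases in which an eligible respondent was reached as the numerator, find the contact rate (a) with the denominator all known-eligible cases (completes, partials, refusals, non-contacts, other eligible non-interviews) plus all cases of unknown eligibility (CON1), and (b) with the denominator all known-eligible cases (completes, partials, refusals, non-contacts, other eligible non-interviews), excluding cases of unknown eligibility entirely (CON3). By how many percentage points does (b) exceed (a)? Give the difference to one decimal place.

19.0

Num → 181 + 22 + 190 + 29 = 422
Denom → 181 + 22 + 190 + 170 + 29 + 215 = 807
CON1 = 422 / 807 = 0.5229
Denom → 181 + 22 + 190 + 170 + 29 = 592
CON3 = 422 / 592 = 0.7128
Difference = 71.28 − 52.29 = 18.99 percentage points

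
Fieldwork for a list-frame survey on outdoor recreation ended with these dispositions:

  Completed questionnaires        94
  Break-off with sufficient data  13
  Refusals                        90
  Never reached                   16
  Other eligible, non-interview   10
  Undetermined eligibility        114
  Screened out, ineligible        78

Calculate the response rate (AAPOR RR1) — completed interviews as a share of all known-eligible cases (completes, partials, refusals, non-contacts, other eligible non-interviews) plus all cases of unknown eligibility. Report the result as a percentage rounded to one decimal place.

27.9%

Top: 94
Base: 94 + 13 + 90 + 16 + 10 + 114 = 337
RR1 = 94 / 337 = 0.2789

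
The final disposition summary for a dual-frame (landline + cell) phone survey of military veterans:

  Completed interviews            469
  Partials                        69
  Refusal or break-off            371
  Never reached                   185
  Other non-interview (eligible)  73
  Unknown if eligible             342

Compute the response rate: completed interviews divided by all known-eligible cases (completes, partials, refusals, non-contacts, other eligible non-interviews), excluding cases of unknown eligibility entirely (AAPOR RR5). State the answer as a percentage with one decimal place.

40.2%

Top → 469
Denom → 469 + 69 + 371 + 185 + 73 = 1167
RR5 = 469 / 1167 = 0.4019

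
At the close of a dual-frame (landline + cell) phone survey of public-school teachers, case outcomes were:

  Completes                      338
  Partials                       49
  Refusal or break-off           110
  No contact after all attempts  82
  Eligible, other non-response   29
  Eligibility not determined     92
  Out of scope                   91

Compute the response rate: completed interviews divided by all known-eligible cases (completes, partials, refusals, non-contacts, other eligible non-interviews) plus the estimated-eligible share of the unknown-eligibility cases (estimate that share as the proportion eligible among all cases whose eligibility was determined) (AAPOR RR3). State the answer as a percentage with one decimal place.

49.1%

Numerator = 338
Eligible (known) = 338 + 49 + 110 + 82 + 29 = 608
e = 608 / (608 + 91) = 608 / 699 = 0.8698
Estimated eligible among unknowns = 0.8698 × 92 = 80.02
Base = 608 + 80.02 = 688.02
RR3 = 338 / 688.02 = 0.4913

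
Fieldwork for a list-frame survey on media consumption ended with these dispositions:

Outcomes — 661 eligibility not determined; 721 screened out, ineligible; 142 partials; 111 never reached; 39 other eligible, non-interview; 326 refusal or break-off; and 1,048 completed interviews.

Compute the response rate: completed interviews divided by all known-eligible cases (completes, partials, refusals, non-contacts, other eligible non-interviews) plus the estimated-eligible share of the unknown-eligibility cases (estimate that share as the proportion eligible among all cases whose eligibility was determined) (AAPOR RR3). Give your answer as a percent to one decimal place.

49.3%

Numerator → 1048
Determined eligible → 1048 + 142 + 326 + 111 + 39 = 1666
e = 1666 / (1666 + 721) = 1666 / 2387 = 0.6979
Eligible share of unknowns → 0.6979 × 661 = 461.31
Base → 1666 + 461.31 = 2127.31
RR3 = 1048 / 2127.31 = 0.4926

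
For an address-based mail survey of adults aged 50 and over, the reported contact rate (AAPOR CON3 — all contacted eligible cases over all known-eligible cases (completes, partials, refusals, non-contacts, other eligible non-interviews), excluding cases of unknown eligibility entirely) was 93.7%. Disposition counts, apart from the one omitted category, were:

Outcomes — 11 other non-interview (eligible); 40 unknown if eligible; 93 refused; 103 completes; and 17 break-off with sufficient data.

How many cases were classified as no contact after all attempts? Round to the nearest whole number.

Num: 103 + 17 + 93 + 11 = 224
CON3 = 224 / D = 0.937
D = 224 / 0.937 = 239.1
Rest of base = 224
no contact after all attempts = 239.1 − 224 ≈ 15

15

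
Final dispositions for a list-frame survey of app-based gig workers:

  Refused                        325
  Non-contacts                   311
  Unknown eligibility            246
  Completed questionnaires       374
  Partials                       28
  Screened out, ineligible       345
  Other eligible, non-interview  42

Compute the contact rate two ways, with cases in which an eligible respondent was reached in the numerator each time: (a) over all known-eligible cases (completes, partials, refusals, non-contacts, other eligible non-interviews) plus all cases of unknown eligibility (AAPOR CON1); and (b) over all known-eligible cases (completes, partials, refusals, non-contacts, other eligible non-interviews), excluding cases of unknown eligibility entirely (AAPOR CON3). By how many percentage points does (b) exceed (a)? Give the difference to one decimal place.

13.2

Numerator = 374 + 28 + 325 + 42 = 769
Denom = 374 + 28 + 325 + 311 + 42 + 246 = 1326
CON1 = 769 / 1326 = 0.5799
Denom = 374 + 28 + 325 + 311 + 42 = 1080
CON3 = 769 / 1080 = 0.7120
Difference = 71.20 − 57.99 = 13.21 percentage points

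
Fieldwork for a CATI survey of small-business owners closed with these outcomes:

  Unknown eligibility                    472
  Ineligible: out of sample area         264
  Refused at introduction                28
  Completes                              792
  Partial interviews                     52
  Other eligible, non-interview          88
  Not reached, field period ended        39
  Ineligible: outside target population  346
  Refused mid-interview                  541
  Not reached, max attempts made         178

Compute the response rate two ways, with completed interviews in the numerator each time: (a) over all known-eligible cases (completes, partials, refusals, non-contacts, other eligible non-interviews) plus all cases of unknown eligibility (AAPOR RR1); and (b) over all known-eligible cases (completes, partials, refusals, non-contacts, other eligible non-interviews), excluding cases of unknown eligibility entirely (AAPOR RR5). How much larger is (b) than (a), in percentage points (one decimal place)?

Refusal or break-off = 28 + 541 = 569
No answer / not reached = 39 + 178 = 217
Screened out, ineligible = 346 + 264 = 610
Numerator = 792
Denominator = 792 + 52 + 569 + 217 + 88 + 472 = 2190
RR1 = 792 / 2190 = 0.3616
Denominator = 792 + 52 + 569 + 217 + 88 = 1718
RR5 = 792 / 1718 = 0.4610
Difference = 46.10 − 36.16 = 9.94 percentage points

9.9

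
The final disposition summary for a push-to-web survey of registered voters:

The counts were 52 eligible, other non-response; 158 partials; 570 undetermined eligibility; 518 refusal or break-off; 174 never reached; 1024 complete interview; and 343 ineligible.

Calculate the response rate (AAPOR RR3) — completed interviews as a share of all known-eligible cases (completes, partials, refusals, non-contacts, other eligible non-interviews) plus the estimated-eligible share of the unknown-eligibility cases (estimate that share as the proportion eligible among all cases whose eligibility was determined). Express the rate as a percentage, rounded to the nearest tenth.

42.5%

Top → 1024
Eligible (known) → 1024 + 158 + 518 + 174 + 52 = 1926
e = 1926 / (1926 + 343) = 1926 / 2269 = 0.8488
Eligible share of unknowns → 0.8488 × 570 = 483.82
Denominator → 1926 + 483.82 = 2409.82
RR3 = 1024 / 2409.82 = 0.4249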